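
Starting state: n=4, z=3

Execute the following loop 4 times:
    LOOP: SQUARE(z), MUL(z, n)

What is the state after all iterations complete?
n=4, z=46221064723759104

Iteration trace:
Start: n=4, z=3
After iteration 1: n=4, z=36
After iteration 2: n=4, z=5184
After iteration 3: n=4, z=107495424
After iteration 4: n=4, z=46221064723759104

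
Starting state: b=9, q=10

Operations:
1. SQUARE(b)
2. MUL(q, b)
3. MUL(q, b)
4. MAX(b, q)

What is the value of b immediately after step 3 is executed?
b = 81

Tracing b through execution:
Initial: b = 9
After step 1 (SQUARE(b)): b = 81
After step 2 (MUL(q, b)): b = 81
After step 3 (MUL(q, b)): b = 81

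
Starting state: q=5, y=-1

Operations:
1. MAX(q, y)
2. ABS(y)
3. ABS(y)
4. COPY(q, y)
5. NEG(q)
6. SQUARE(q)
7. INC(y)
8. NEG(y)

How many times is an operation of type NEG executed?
2

Counting NEG operations:
Step 5: NEG(q) ← NEG
Step 8: NEG(y) ← NEG
Total: 2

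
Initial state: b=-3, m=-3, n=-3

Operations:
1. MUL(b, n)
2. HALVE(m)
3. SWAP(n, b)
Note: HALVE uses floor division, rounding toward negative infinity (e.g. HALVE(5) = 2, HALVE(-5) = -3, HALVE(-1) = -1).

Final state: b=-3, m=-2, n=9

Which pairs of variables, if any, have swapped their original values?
None

Comparing initial and final values:
b: -3 → -3
m: -3 → -2
n: -3 → 9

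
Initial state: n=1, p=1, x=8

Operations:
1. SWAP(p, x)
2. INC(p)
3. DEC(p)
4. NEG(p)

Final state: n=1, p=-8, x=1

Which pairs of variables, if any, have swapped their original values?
None

Comparing initial and final values:
n: 1 → 1
x: 8 → 1
p: 1 → -8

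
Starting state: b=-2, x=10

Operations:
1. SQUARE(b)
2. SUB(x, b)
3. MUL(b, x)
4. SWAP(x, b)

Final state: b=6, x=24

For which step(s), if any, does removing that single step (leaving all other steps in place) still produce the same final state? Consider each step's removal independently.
None - removing any single step changes the final result

Testing removal of each single step:
Without step 1: final = b=12, x=-24 (different)
Without step 2: final = b=10, x=40 (different)
Without step 3: final = b=6, x=4 (different)
Without step 4: final = b=24, x=6 (different)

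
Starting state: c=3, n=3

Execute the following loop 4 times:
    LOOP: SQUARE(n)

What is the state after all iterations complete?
c=3, n=43046721

Iteration trace:
Start: c=3, n=3
After iteration 1: c=3, n=9
After iteration 2: c=3, n=81
After iteration 3: c=3, n=6561
After iteration 4: c=3, n=43046721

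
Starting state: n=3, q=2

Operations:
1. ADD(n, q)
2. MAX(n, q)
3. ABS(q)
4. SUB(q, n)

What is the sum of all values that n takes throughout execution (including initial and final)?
23

Values of n at each step:
Initial: n = 3
After step 1: n = 5
After step 2: n = 5
After step 3: n = 5
After step 4: n = 5
Sum = 3 + 5 + 5 + 5 + 5 = 23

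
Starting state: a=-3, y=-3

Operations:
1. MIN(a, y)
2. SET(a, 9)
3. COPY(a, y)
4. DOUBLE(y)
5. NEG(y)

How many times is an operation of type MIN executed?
1

Counting MIN operations:
Step 1: MIN(a, y) ← MIN
Total: 1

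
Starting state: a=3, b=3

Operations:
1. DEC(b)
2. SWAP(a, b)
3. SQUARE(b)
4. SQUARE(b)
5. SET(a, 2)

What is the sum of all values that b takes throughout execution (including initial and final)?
179

Values of b at each step:
Initial: b = 3
After step 1: b = 2
After step 2: b = 3
After step 3: b = 9
After step 4: b = 81
After step 5: b = 81
Sum = 3 + 2 + 3 + 9 + 81 + 81 = 179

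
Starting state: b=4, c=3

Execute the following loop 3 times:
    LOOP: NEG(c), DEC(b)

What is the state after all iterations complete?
b=1, c=-3

Iteration trace:
Start: b=4, c=3
After iteration 1: b=3, c=-3
After iteration 2: b=2, c=3
After iteration 3: b=1, c=-3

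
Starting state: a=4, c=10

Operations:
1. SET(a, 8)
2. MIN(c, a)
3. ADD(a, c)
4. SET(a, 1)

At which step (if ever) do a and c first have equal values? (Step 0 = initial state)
Step 2

a and c first become equal after step 2.

Comparing values at each step:
Initial: a=4, c=10
After step 1: a=8, c=10
After step 2: a=8, c=8 ← equal!
After step 3: a=16, c=8
After step 4: a=1, c=8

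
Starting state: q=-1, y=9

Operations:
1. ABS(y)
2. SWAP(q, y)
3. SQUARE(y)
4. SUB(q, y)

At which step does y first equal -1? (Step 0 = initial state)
Step 2

Tracing y:
Initial: y = 9
After step 1: y = 9
After step 2: y = -1 ← first occurrence
After step 3: y = 1
After step 4: y = 1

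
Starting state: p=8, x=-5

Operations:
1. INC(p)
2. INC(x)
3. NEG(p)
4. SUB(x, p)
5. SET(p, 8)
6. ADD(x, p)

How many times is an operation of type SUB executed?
1

Counting SUB operations:
Step 4: SUB(x, p) ← SUB
Total: 1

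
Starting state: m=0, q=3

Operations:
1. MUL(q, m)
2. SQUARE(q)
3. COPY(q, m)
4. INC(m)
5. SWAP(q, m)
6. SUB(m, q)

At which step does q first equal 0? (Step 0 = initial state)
Step 1

Tracing q:
Initial: q = 3
After step 1: q = 0 ← first occurrence
After step 2: q = 0
After step 3: q = 0
After step 4: q = 0
After step 5: q = 1
After step 6: q = 1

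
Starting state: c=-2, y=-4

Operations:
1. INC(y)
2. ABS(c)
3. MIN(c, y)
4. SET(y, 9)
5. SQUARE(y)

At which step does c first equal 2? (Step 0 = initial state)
Step 2

Tracing c:
Initial: c = -2
After step 1: c = -2
After step 2: c = 2 ← first occurrence
After step 3: c = -3
After step 4: c = -3
After step 5: c = -3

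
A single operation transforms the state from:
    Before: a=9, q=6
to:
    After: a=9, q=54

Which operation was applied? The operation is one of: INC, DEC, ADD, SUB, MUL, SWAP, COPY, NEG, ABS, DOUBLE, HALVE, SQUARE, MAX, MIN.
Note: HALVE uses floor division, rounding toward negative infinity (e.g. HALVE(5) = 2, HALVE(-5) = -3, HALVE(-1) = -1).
MUL(q, a)

Analyzing the change:
Before: a=9, q=6
After: a=9, q=54
Variable q changed from 6 to 54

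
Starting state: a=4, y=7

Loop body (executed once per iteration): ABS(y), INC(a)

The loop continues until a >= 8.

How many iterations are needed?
4

Tracing iterations:
Initial: a=4, y=7
After iteration 1: a=5, y=7
After iteration 2: a=6, y=7
After iteration 3: a=7, y=7
After iteration 4: a=8, y=7
a >= 8 now holds, so the loop exits after 4 iterations.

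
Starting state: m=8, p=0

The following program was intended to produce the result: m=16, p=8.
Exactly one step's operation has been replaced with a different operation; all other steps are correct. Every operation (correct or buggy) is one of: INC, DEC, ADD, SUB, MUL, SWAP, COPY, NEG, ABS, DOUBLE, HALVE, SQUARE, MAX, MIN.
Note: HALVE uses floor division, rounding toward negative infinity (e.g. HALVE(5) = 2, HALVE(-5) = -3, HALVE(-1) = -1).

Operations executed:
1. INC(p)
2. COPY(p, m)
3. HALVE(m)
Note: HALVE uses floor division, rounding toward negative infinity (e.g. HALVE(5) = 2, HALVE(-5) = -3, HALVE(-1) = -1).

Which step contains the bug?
Step 3

Trace with buggy code:
Initial: m=8, p=0
After step 1: m=8, p=1
After step 2: m=8, p=8
After step 3: m=4, p=8
Actual final m=4, p=8 ≠ expected m=16, p=8.
Step 3 is the only position where a single-operation replacement can produce the expected result.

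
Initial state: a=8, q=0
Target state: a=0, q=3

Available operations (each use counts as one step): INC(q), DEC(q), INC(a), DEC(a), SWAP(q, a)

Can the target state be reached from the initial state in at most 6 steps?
Yes

Path (6 steps): DEC(a) → DEC(a) → DEC(a) → DEC(a) → DEC(a) → SWAP(q, a)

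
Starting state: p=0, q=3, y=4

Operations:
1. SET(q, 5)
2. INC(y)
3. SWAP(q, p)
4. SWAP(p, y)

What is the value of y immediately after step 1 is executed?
y = 4

Tracing y through execution:
Initial: y = 4
After step 1 (SET(q, 5)): y = 4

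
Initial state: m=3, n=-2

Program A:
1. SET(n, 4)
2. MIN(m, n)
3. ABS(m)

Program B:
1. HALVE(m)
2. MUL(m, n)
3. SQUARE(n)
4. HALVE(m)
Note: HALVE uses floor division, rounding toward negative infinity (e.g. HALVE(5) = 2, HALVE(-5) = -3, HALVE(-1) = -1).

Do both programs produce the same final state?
No

Program A final state: m=3, n=4
Program B final state: m=-1, n=4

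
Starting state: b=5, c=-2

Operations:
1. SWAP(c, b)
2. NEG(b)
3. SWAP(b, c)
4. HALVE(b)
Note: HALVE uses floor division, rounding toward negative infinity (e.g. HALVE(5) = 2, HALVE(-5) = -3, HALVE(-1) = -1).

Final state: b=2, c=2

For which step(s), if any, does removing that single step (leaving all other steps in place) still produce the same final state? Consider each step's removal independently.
None - removing any single step changes the final result

Testing removal of each single step:
Without step 1: final = b=-1, c=-5 (different)
Without step 2: final = b=2, c=-2 (different)
Without step 3: final = b=1, c=5 (different)
Without step 4: final = b=5, c=2 (different)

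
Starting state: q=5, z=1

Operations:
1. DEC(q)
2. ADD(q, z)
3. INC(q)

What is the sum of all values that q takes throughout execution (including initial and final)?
20

Values of q at each step:
Initial: q = 5
After step 1: q = 4
After step 2: q = 5
After step 3: q = 6
Sum = 5 + 4 + 5 + 6 = 20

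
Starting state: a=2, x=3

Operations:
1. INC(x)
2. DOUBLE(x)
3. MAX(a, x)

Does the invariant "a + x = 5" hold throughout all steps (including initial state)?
No, violated after step 1

The invariant is violated after step 1.

State at each step:
Initial: a=2, x=3
After step 1: a=2, x=4
After step 2: a=2, x=8
After step 3: a=8, x=8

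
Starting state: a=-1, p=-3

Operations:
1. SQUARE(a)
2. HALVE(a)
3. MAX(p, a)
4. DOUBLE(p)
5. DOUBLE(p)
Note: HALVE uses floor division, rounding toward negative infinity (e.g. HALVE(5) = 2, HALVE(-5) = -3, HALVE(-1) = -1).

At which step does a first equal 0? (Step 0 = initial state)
Step 2

Tracing a:
Initial: a = -1
After step 1: a = 1
After step 2: a = 0 ← first occurrence
After step 3: a = 0
After step 4: a = 0
After step 5: a = 0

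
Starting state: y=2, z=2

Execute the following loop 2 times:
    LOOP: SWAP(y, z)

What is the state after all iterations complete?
y=2, z=2

Iteration trace:
Start: y=2, z=2
After iteration 1: y=2, z=2
After iteration 2: y=2, z=2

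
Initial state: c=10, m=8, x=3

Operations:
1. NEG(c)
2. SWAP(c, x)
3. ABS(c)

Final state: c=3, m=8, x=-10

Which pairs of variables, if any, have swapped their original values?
None

Comparing initial and final values:
m: 8 → 8
c: 10 → 3
x: 3 → -10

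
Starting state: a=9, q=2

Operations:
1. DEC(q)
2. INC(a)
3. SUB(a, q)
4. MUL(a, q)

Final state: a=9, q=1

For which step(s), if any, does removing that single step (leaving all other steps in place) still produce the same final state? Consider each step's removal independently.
Step(s) 4

Testing removal of each single step:
Without step 1: final = a=16, q=2 (different)
Without step 2: final = a=8, q=1 (different)
Without step 3: final = a=10, q=1 (different)
Without step 4: final = a=9, q=1 (same)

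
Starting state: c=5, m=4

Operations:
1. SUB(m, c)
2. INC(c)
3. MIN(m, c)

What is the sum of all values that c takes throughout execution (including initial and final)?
22

Values of c at each step:
Initial: c = 5
After step 1: c = 5
After step 2: c = 6
After step 3: c = 6
Sum = 5 + 5 + 6 + 6 = 22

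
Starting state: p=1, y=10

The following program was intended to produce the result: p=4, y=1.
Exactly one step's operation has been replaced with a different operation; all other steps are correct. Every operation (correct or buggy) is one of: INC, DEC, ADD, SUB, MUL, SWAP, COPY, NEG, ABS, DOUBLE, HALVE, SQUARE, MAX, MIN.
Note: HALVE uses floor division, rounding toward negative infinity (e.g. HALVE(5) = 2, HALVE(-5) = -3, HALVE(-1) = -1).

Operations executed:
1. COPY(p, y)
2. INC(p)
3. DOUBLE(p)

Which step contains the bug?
Step 1

Trace with buggy code:
Initial: p=1, y=10
After step 1: p=10, y=10
After step 2: p=11, y=10
After step 3: p=22, y=10
Actual final p=22, y=10 ≠ expected p=4, y=1.
Step 1 is the only position where a single-operation replacement can produce the expected result.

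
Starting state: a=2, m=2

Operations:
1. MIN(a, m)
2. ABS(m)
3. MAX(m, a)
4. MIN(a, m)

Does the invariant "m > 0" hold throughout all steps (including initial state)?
Yes

The invariant holds at every step.

State at each step:
Initial: a=2, m=2
After step 1: a=2, m=2
After step 2: a=2, m=2
After step 3: a=2, m=2
After step 4: a=2, m=2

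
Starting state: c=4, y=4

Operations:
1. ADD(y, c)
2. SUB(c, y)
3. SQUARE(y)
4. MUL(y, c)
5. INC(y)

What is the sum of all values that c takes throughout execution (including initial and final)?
-8

Values of c at each step:
Initial: c = 4
After step 1: c = 4
After step 2: c = -4
After step 3: c = -4
After step 4: c = -4
After step 5: c = -4
Sum = 4 + 4 + -4 + -4 + -4 + -4 = -8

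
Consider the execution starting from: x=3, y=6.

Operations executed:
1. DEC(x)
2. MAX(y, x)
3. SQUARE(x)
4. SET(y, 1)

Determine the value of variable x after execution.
x = 4

Tracing execution:
Step 1: DEC(x) → x = 2
Step 2: MAX(y, x) → x = 2
Step 3: SQUARE(x) → x = 4
Step 4: SET(y, 1) → x = 4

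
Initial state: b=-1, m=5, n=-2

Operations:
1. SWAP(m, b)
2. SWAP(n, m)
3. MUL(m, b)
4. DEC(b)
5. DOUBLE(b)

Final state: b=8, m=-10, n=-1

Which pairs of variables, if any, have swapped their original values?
None

Comparing initial and final values:
m: 5 → -10
n: -2 → -1
b: -1 → 8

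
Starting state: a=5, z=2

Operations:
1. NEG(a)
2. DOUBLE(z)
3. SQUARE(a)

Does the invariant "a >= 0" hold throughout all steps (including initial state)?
No, violated after step 1

The invariant is violated after step 1.

State at each step:
Initial: a=5, z=2
After step 1: a=-5, z=2
After step 2: a=-5, z=4
After step 3: a=25, z=4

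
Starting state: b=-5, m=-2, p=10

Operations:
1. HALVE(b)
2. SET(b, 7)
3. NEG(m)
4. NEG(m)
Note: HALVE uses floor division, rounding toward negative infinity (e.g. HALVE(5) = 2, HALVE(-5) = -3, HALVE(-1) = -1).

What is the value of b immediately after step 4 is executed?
b = 7

Tracing b through execution:
Initial: b = -5
After step 1 (HALVE(b)): b = -3
After step 2 (SET(b, 7)): b = 7
After step 3 (NEG(m)): b = 7
After step 4 (NEG(m)): b = 7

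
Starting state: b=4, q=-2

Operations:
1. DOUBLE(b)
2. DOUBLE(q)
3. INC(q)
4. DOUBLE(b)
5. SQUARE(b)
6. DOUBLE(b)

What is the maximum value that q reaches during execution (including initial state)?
-2

Values of q at each step:
Initial: q = -2 ← maximum
After step 1: q = -2
After step 2: q = -4
After step 3: q = -3
After step 4: q = -3
After step 5: q = -3
After step 6: q = -3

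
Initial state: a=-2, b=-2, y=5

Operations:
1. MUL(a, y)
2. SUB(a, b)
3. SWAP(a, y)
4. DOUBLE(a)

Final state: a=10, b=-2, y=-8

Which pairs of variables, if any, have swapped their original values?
None

Comparing initial and final values:
y: 5 → -8
b: -2 → -2
a: -2 → 10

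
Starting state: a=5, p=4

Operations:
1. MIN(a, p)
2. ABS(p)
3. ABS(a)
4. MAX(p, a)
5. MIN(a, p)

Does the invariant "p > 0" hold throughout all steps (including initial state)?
Yes

The invariant holds at every step.

State at each step:
Initial: a=5, p=4
After step 1: a=4, p=4
After step 2: a=4, p=4
After step 3: a=4, p=4
After step 4: a=4, p=4
After step 5: a=4, p=4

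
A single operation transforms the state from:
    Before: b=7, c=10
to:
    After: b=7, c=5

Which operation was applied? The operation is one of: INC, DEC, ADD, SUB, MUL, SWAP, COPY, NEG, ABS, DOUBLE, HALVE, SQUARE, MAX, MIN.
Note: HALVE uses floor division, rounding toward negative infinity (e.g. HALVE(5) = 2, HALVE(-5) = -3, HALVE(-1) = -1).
HALVE(c)

Analyzing the change:
Before: b=7, c=10
After: b=7, c=5
Variable c changed from 10 to 5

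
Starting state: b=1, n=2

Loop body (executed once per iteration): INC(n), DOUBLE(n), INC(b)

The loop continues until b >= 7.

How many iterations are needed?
6

Tracing iterations:
Initial: b=1, n=2
After iteration 1: b=2, n=6
After iteration 2: b=3, n=14
After iteration 3: b=4, n=30
After iteration 4: b=5, n=62
After iteration 5: b=6, n=126
After iteration 6: b=7, n=254
b >= 7 now holds, so the loop exits after 6 iterations.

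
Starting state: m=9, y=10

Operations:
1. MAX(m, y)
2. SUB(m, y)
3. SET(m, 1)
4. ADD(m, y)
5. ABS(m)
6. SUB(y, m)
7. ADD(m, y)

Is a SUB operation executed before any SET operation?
Yes

First SUB: step 2
First SET: step 3
Since 2 < 3, SUB comes first.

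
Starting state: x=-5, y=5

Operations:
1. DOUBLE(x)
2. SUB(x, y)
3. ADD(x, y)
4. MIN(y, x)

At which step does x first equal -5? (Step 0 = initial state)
Step 0

Tracing x:
Initial: x = -5 ← first occurrence
After step 1: x = -10
After step 2: x = -15
After step 3: x = -10
After step 4: x = -10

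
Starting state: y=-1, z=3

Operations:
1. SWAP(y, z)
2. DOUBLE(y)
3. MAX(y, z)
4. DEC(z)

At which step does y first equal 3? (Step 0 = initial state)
Step 1

Tracing y:
Initial: y = -1
After step 1: y = 3 ← first occurrence
After step 2: y = 6
After step 3: y = 6
After step 4: y = 6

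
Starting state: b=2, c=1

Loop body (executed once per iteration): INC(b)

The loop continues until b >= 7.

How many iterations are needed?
5

Tracing iterations:
Initial: b=2, c=1
After iteration 1: b=3, c=1
After iteration 2: b=4, c=1
After iteration 3: b=5, c=1
After iteration 4: b=6, c=1
After iteration 5: b=7, c=1
b >= 7 now holds, so the loop exits after 5 iterations.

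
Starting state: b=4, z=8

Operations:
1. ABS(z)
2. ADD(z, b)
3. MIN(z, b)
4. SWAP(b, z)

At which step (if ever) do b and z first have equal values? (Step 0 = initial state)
Step 3

b and z first become equal after step 3.

Comparing values at each step:
Initial: b=4, z=8
After step 1: b=4, z=8
After step 2: b=4, z=12
After step 3: b=4, z=4 ← equal!
After step 4: b=4, z=4 ← equal!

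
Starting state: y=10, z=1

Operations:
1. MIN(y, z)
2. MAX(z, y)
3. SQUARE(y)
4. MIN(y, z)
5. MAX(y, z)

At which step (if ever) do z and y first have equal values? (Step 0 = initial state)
Step 1

z and y first become equal after step 1.

Comparing values at each step:
Initial: z=1, y=10
After step 1: z=1, y=1 ← equal!
After step 2: z=1, y=1 ← equal!
After step 3: z=1, y=1 ← equal!
After step 4: z=1, y=1 ← equal!
After step 5: z=1, y=1 ← equal!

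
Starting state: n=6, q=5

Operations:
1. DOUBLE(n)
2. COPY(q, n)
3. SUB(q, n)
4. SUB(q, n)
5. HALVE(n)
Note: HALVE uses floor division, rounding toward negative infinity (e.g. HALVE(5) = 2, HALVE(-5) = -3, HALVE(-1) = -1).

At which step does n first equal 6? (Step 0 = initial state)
Step 0

Tracing n:
Initial: n = 6 ← first occurrence
After step 1: n = 12
After step 2: n = 12
After step 3: n = 12
After step 4: n = 12
After step 5: n = 6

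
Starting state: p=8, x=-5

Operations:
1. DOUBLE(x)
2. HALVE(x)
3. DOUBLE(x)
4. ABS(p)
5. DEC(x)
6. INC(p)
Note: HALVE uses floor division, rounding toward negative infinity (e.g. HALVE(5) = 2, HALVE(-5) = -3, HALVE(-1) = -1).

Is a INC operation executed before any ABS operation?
No

First INC: step 6
First ABS: step 4
Since 6 > 4, ABS comes first.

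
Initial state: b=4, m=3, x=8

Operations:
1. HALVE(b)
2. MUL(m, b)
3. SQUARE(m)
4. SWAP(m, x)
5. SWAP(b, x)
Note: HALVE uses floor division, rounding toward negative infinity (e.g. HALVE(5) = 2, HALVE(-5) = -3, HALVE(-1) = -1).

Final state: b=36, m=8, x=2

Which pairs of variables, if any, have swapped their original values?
None

Comparing initial and final values:
b: 4 → 36
x: 8 → 2
m: 3 → 8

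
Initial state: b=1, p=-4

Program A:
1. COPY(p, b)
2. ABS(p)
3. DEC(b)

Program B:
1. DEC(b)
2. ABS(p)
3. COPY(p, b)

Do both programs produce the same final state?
No

Program A final state: b=0, p=1
Program B final state: b=0, p=0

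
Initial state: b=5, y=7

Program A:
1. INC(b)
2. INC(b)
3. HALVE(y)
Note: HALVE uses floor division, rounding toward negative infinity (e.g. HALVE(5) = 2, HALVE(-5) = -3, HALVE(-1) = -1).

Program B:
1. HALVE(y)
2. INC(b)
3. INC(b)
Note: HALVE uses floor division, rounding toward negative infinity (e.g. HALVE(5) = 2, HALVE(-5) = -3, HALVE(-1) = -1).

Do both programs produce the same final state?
Yes

Program A final state: b=7, y=3
Program B final state: b=7, y=3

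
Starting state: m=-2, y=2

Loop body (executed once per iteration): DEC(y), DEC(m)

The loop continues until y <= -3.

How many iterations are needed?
5

Tracing iterations:
Initial: m=-2, y=2
After iteration 1: m=-3, y=1
After iteration 2: m=-4, y=0
After iteration 3: m=-5, y=-1
After iteration 4: m=-6, y=-2
After iteration 5: m=-7, y=-3
y <= -3 now holds, so the loop exits after 5 iterations.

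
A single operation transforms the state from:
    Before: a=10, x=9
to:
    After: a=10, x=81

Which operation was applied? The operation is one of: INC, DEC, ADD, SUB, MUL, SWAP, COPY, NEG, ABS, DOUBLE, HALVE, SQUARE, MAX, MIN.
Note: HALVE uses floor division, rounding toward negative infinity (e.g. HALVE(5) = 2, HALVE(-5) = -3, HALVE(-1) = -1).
SQUARE(x)

Analyzing the change:
Before: a=10, x=9
After: a=10, x=81
Variable x changed from 9 to 81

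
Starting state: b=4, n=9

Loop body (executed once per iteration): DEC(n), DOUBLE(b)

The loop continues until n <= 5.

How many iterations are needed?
4

Tracing iterations:
Initial: b=4, n=9
After iteration 1: b=8, n=8
After iteration 2: b=16, n=7
After iteration 3: b=32, n=6
After iteration 4: b=64, n=5
n <= 5 now holds, so the loop exits after 4 iterations.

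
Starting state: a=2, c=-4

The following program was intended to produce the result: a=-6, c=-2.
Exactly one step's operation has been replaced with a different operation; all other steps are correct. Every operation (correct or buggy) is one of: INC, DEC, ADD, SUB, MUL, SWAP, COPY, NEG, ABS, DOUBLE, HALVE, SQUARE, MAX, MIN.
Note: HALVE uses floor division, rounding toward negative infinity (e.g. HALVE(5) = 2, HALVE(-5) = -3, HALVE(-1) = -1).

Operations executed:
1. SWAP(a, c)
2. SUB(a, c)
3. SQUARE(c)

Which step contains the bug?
Step 3

Trace with buggy code:
Initial: a=2, c=-4
After step 1: a=-4, c=2
After step 2: a=-6, c=2
After step 3: a=-6, c=4
Actual final a=-6, c=4 ≠ expected a=-6, c=-2.
Step 3 is the only position where a single-operation replacement can produce the expected result.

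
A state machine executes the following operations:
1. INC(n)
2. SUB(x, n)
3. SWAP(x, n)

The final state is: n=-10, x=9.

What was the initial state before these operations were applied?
n=8, x=-1

Working backwards:
Final state: n=-10, x=9
Before step 3 (SWAP(x, n)): n=9, x=-10
Before step 2 (SUB(x, n)): n=9, x=-1
Before step 1 (INC(n)): n=8, x=-1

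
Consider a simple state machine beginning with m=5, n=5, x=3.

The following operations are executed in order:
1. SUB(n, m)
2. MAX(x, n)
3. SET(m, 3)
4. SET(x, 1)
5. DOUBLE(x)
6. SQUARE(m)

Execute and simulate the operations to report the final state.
{m: 9, n: 0, x: 2}

Step-by-step execution:
Initial: m=5, n=5, x=3
After step 1 (SUB(n, m)): m=5, n=0, x=3
After step 2 (MAX(x, n)): m=5, n=0, x=3
After step 3 (SET(m, 3)): m=3, n=0, x=3
After step 4 (SET(x, 1)): m=3, n=0, x=1
After step 5 (DOUBLE(x)): m=3, n=0, x=2
After step 6 (SQUARE(m)): m=9, n=0, x=2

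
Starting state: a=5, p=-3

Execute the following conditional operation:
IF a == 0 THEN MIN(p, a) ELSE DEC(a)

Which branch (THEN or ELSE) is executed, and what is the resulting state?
Branch: ELSE, Final state: a=4, p=-3

Evaluating condition: a == 0
a = 5
Condition is False, so ELSE branch executes
After DEC(a): a=4, p=-3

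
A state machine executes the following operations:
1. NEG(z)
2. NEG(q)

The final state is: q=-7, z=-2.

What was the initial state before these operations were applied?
q=7, z=2

Working backwards:
Final state: q=-7, z=-2
Before step 2 (NEG(q)): q=7, z=-2
Before step 1 (NEG(z)): q=7, z=2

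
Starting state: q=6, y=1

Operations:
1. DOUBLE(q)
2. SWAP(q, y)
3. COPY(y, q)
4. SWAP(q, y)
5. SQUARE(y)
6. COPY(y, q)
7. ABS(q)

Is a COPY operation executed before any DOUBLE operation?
No

First COPY: step 3
First DOUBLE: step 1
Since 3 > 1, DOUBLE comes first.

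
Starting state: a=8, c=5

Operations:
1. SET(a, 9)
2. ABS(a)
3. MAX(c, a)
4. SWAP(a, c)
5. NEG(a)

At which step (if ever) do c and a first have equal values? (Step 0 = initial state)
Step 3

c and a first become equal after step 3.

Comparing values at each step:
Initial: c=5, a=8
After step 1: c=5, a=9
After step 2: c=5, a=9
After step 3: c=9, a=9 ← equal!
After step 4: c=9, a=9 ← equal!
After step 5: c=9, a=-9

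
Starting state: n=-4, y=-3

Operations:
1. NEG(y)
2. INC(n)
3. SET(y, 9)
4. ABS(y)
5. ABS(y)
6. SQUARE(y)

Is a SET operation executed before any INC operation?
No

First SET: step 3
First INC: step 2
Since 3 > 2, INC comes first.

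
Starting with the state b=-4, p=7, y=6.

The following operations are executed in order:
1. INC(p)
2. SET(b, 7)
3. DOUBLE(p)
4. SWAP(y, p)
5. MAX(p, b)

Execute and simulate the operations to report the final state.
{b: 7, p: 7, y: 16}

Step-by-step execution:
Initial: b=-4, p=7, y=6
After step 1 (INC(p)): b=-4, p=8, y=6
After step 2 (SET(b, 7)): b=7, p=8, y=6
After step 3 (DOUBLE(p)): b=7, p=16, y=6
After step 4 (SWAP(y, p)): b=7, p=6, y=16
After step 5 (MAX(p, b)): b=7, p=7, y=16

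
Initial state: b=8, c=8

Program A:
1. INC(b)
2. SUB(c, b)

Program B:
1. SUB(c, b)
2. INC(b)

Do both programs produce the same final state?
No

Program A final state: b=9, c=-1
Program B final state: b=9, c=0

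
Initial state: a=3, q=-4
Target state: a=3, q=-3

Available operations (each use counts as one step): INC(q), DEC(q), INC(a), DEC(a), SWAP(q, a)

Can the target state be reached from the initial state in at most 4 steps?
Yes

Path (1 step): INC(q)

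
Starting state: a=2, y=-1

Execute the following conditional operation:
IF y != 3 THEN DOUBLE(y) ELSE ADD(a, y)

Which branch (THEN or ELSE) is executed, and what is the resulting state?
Branch: THEN, Final state: a=2, y=-2

Evaluating condition: y != 3
y = -1
Condition is True, so THEN branch executes
After DOUBLE(y): a=2, y=-2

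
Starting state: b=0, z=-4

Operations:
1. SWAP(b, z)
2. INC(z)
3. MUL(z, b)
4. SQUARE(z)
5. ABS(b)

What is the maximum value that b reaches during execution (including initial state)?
4

Values of b at each step:
Initial: b = 0
After step 1: b = -4
After step 2: b = -4
After step 3: b = -4
After step 4: b = -4
After step 5: b = 4 ← maximum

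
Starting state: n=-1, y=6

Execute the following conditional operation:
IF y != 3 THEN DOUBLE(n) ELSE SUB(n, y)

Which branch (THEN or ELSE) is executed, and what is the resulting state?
Branch: THEN, Final state: n=-2, y=6

Evaluating condition: y != 3
y = 6
Condition is True, so THEN branch executes
After DOUBLE(n): n=-2, y=6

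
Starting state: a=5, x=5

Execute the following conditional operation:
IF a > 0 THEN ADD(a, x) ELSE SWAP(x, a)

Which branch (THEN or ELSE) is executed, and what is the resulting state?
Branch: THEN, Final state: a=10, x=5

Evaluating condition: a > 0
a = 5
Condition is True, so THEN branch executes
After ADD(a, x): a=10, x=5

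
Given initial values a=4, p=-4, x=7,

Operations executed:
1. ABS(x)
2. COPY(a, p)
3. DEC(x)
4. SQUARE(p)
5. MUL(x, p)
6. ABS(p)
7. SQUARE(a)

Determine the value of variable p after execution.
p = 16

Tracing execution:
Step 1: ABS(x) → p = -4
Step 2: COPY(a, p) → p = -4
Step 3: DEC(x) → p = -4
Step 4: SQUARE(p) → p = 16
Step 5: MUL(x, p) → p = 16
Step 6: ABS(p) → p = 16
Step 7: SQUARE(a) → p = 16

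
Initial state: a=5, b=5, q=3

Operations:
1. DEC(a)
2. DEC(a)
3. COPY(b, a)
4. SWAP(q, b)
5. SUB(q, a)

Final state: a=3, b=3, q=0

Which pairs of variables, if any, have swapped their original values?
None

Comparing initial and final values:
b: 5 → 3
a: 5 → 3
q: 3 → 0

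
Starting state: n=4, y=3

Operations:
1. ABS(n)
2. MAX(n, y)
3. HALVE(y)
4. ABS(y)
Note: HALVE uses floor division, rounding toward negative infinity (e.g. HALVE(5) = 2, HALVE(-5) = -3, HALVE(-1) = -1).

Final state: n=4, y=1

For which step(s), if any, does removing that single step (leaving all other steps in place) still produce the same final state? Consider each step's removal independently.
Step(s) 1, 2, 4

Testing removal of each single step:
Without step 1: final = n=4, y=1 (same)
Without step 2: final = n=4, y=1 (same)
Without step 3: final = n=4, y=3 (different)
Without step 4: final = n=4, y=1 (same)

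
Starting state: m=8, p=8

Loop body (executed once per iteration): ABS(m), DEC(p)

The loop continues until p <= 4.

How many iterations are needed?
4

Tracing iterations:
Initial: m=8, p=8
After iteration 1: m=8, p=7
After iteration 2: m=8, p=6
After iteration 3: m=8, p=5
After iteration 4: m=8, p=4
p <= 4 now holds, so the loop exits after 4 iterations.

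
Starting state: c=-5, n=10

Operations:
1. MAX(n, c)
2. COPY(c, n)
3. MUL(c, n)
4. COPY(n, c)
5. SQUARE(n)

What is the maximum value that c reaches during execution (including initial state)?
100

Values of c at each step:
Initial: c = -5
After step 1: c = -5
After step 2: c = 10
After step 3: c = 100 ← maximum
After step 4: c = 100
After step 5: c = 100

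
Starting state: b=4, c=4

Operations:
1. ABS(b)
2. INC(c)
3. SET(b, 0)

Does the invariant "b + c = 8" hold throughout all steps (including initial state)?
No, violated after step 2

The invariant is violated after step 2.

State at each step:
Initial: b=4, c=4
After step 1: b=4, c=4
After step 2: b=4, c=5
After step 3: b=0, c=5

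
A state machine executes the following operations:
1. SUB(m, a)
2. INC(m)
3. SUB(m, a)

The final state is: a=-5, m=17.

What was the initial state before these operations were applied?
a=-5, m=6

Working backwards:
Final state: a=-5, m=17
Before step 3 (SUB(m, a)): a=-5, m=12
Before step 2 (INC(m)): a=-5, m=11
Before step 1 (SUB(m, a)): a=-5, m=6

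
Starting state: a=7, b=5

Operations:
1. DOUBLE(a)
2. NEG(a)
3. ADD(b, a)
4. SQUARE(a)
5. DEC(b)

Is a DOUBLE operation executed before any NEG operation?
Yes

First DOUBLE: step 1
First NEG: step 2
Since 1 < 2, DOUBLE comes first.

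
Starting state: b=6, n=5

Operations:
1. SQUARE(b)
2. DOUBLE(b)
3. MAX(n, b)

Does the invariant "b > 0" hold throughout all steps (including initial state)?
Yes

The invariant holds at every step.

State at each step:
Initial: b=6, n=5
After step 1: b=36, n=5
After step 2: b=72, n=5
After step 3: b=72, n=72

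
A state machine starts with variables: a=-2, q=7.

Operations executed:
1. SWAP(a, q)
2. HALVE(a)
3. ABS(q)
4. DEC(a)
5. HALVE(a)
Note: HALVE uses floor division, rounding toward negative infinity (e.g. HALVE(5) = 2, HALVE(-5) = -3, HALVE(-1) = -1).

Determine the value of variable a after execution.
a = 1

Tracing execution:
Step 1: SWAP(a, q) → a = 7
Step 2: HALVE(a) → a = 3
Step 3: ABS(q) → a = 3
Step 4: DEC(a) → a = 2
Step 5: HALVE(a) → a = 1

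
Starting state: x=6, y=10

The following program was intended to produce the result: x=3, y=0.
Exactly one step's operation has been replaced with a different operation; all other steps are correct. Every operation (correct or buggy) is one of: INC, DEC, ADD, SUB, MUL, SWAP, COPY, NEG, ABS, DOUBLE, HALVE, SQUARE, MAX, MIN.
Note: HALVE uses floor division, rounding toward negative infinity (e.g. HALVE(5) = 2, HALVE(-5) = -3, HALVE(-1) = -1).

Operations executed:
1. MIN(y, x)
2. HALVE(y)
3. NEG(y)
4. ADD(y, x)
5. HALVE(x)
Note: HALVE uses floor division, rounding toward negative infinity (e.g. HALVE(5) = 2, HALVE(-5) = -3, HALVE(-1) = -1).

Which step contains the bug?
Step 2

Trace with buggy code:
Initial: x=6, y=10
After step 1: x=6, y=6
After step 2: x=6, y=3
After step 3: x=6, y=-3
After step 4: x=6, y=3
After step 5: x=3, y=3
Actual final x=3, y=3 ≠ expected x=3, y=0.
Step 2 is the only position where a single-operation replacement can produce the expected result.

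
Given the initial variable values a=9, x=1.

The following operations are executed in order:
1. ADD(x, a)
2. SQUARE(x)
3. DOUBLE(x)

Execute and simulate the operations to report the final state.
{a: 9, x: 200}

Step-by-step execution:
Initial: a=9, x=1
After step 1 (ADD(x, a)): a=9, x=10
After step 2 (SQUARE(x)): a=9, x=100
After step 3 (DOUBLE(x)): a=9, x=200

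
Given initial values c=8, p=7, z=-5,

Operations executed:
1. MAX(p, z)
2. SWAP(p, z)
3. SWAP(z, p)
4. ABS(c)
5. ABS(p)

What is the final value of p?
p = 7

Tracing execution:
Step 1: MAX(p, z) → p = 7
Step 2: SWAP(p, z) → p = -5
Step 3: SWAP(z, p) → p = 7
Step 4: ABS(c) → p = 7
Step 5: ABS(p) → p = 7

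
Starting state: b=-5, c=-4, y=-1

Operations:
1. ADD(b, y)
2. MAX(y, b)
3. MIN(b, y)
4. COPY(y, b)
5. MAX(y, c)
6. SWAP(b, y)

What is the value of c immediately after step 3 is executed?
c = -4

Tracing c through execution:
Initial: c = -4
After step 1 (ADD(b, y)): c = -4
After step 2 (MAX(y, b)): c = -4
After step 3 (MIN(b, y)): c = -4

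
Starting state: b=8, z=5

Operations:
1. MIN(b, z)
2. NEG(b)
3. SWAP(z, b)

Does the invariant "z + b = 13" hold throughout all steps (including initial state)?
No, violated after step 1

The invariant is violated after step 1.

State at each step:
Initial: b=8, z=5
After step 1: b=5, z=5
After step 2: b=-5, z=5
After step 3: b=5, z=-5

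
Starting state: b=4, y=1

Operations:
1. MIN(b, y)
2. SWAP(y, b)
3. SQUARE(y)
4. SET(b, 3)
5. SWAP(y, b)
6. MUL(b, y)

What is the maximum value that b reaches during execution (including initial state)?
4

Values of b at each step:
Initial: b = 4 ← maximum
After step 1: b = 1
After step 2: b = 1
After step 3: b = 1
After step 4: b = 3
After step 5: b = 1
After step 6: b = 3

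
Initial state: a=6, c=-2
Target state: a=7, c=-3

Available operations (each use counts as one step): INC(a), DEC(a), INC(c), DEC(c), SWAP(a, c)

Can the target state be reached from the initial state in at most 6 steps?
Yes

Path (2 steps): INC(a) → DEC(c)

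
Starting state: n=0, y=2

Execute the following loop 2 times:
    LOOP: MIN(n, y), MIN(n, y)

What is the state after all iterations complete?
n=0, y=2

Iteration trace:
Start: n=0, y=2
After iteration 1: n=0, y=2
After iteration 2: n=0, y=2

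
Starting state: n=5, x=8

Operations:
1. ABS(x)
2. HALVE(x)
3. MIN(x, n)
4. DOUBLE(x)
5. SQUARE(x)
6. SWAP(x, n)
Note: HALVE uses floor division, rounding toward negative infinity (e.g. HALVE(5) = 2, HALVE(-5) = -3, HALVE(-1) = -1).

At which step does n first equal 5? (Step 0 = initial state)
Step 0

Tracing n:
Initial: n = 5 ← first occurrence
After step 1: n = 5
After step 2: n = 5
After step 3: n = 5
After step 4: n = 5
After step 5: n = 5
After step 6: n = 64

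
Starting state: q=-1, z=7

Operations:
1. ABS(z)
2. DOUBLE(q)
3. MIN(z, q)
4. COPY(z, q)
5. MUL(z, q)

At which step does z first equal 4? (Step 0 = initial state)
Step 5

Tracing z:
Initial: z = 7
After step 1: z = 7
After step 2: z = 7
After step 3: z = -2
After step 4: z = -2
After step 5: z = 4 ← first occurrence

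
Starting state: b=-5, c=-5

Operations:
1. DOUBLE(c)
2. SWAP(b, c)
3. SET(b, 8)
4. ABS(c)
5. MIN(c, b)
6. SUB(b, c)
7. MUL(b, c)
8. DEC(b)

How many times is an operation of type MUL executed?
1

Counting MUL operations:
Step 7: MUL(b, c) ← MUL
Total: 1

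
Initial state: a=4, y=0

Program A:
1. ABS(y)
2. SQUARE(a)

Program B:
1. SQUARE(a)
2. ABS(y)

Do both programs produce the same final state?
Yes

Program A final state: a=16, y=0
Program B final state: a=16, y=0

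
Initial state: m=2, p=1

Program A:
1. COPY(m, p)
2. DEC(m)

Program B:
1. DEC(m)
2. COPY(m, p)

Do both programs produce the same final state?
No

Program A final state: m=0, p=1
Program B final state: m=1, p=1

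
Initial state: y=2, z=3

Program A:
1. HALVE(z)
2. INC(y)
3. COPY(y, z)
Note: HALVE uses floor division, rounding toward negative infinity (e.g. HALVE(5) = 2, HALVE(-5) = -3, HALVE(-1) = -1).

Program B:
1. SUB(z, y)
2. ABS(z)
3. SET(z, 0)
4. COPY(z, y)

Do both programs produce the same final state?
No

Program A final state: y=1, z=1
Program B final state: y=2, z=2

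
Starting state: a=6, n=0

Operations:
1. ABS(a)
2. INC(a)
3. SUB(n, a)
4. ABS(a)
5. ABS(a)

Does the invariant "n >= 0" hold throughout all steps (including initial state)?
No, violated after step 3

The invariant is violated after step 3.

State at each step:
Initial: a=6, n=0
After step 1: a=6, n=0
After step 2: a=7, n=0
After step 3: a=7, n=-7
After step 4: a=7, n=-7
After step 5: a=7, n=-7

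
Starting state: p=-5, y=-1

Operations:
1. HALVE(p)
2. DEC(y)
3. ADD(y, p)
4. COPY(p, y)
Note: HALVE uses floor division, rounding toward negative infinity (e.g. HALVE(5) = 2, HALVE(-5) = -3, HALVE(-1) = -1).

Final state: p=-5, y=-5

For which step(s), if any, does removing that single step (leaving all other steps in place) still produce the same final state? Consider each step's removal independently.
None - removing any single step changes the final result

Testing removal of each single step:
Without step 1: final = p=-7, y=-7 (different)
Without step 2: final = p=-4, y=-4 (different)
Without step 3: final = p=-2, y=-2 (different)
Without step 4: final = p=-3, y=-5 (different)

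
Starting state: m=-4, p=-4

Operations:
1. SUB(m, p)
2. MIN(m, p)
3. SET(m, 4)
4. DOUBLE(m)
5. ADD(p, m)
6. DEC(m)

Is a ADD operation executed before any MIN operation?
No

First ADD: step 5
First MIN: step 2
Since 5 > 2, MIN comes first.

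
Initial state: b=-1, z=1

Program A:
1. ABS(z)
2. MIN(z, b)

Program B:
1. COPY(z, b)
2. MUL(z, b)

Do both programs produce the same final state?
No

Program A final state: b=-1, z=-1
Program B final state: b=-1, z=1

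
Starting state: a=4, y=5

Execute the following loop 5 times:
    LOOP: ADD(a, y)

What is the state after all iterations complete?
a=29, y=5

Iteration trace:
Start: a=4, y=5
After iteration 1: a=9, y=5
After iteration 2: a=14, y=5
After iteration 3: a=19, y=5
After iteration 4: a=24, y=5
After iteration 5: a=29, y=5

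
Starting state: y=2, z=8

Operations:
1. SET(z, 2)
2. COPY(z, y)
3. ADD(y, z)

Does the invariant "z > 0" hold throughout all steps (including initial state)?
Yes

The invariant holds at every step.

State at each step:
Initial: y=2, z=8
After step 1: y=2, z=2
After step 2: y=2, z=2
After step 3: y=4, z=2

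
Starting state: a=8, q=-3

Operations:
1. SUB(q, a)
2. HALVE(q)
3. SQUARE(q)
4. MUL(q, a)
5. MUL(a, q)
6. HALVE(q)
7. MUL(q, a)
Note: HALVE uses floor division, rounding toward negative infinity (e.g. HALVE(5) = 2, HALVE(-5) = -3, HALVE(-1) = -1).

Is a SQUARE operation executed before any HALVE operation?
No

First SQUARE: step 3
First HALVE: step 2
Since 3 > 2, HALVE comes first.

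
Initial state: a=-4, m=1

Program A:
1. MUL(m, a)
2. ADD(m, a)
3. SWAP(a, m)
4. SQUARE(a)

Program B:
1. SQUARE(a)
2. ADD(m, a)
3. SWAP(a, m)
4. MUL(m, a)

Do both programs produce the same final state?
No

Program A final state: a=64, m=-4
Program B final state: a=17, m=272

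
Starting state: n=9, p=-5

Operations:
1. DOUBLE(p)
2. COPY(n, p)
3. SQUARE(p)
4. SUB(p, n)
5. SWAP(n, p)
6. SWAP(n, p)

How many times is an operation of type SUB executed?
1

Counting SUB operations:
Step 4: SUB(p, n) ← SUB
Total: 1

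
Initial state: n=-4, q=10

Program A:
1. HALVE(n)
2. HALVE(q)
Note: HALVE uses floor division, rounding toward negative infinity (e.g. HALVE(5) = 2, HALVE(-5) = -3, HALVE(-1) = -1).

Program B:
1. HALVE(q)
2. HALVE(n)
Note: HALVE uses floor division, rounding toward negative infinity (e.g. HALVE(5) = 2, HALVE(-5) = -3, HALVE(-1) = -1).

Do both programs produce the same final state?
Yes

Program A final state: n=-2, q=5
Program B final state: n=-2, q=5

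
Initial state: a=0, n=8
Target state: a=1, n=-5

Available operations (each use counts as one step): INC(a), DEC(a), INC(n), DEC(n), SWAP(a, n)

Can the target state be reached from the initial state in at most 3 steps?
No

The target state cannot be reached within 3 steps.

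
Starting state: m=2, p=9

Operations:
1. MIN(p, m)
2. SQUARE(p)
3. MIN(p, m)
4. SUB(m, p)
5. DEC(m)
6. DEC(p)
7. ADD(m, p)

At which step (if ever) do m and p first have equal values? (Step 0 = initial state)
Step 1

m and p first become equal after step 1.

Comparing values at each step:
Initial: m=2, p=9
After step 1: m=2, p=2 ← equal!
After step 2: m=2, p=4
After step 3: m=2, p=2 ← equal!
After step 4: m=0, p=2
After step 5: m=-1, p=2
After step 6: m=-1, p=1
After step 7: m=0, p=1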